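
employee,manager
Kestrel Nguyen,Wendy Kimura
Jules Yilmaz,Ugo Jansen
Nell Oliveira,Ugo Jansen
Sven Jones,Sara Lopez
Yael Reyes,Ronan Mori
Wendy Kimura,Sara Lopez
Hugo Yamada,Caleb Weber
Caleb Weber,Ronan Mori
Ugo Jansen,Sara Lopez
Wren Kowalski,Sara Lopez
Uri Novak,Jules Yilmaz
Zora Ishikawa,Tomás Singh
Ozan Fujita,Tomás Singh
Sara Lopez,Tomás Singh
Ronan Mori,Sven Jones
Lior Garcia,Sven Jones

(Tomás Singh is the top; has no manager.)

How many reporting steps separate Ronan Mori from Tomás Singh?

3

Chain from Ronan Mori up to Tomás Singh: Ronan Mori → Sven Jones → Sara Lopez → Tomás Singh. That is 3 steps up, so Ronan Mori is 3 levels below Tomás Singh.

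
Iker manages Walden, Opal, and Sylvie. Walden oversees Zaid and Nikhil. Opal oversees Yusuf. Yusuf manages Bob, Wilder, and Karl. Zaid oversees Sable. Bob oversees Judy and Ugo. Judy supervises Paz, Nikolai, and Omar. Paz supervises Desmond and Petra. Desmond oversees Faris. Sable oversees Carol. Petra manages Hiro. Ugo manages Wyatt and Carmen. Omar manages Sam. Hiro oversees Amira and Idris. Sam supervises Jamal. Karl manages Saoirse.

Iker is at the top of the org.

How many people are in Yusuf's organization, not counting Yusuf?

19

Yusuf directly manages Bob, Wilder, Karl. Under Bob: Ugo, Carmen, Wyatt, Judy, Omar, Sam, Jamal, Nikolai, Paz, Petra, Hiro, Idris, Amira, Desmond, Faris (15). Wilder has no reports. Under Karl: Saoirse (1). So Yusuf's organization is 3 direct reports plus everyone under them: 16 + 1 + 2 = 19.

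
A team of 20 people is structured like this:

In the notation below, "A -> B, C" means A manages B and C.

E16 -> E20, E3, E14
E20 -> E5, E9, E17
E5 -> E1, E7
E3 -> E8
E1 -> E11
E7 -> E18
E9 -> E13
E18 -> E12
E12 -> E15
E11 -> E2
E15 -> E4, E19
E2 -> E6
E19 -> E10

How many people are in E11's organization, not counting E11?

2

E11 directly manages E2. Under E2: E6 (1). That's 2 in total.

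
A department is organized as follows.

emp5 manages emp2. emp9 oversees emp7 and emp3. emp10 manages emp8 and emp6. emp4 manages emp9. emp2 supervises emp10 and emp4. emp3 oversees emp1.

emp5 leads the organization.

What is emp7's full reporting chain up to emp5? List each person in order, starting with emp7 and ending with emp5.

emp7 reports to emp9. emp9 reports to emp4. emp4 reports to emp2. emp2 reports to emp5. emp5 is at the top.

emp7 -> emp9 -> emp4 -> emp2 -> emp5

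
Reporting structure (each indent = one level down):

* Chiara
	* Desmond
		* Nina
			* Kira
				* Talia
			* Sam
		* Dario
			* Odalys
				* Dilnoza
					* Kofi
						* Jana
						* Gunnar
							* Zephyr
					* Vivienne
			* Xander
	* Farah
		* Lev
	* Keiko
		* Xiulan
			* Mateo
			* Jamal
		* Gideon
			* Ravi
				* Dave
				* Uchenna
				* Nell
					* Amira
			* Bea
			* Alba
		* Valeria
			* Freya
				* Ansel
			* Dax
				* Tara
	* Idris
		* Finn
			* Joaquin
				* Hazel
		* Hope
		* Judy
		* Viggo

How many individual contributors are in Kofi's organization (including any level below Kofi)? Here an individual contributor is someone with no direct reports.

The people in Kofi's organization with no one reporting to them are Zephyr, Jana. That is 2.

2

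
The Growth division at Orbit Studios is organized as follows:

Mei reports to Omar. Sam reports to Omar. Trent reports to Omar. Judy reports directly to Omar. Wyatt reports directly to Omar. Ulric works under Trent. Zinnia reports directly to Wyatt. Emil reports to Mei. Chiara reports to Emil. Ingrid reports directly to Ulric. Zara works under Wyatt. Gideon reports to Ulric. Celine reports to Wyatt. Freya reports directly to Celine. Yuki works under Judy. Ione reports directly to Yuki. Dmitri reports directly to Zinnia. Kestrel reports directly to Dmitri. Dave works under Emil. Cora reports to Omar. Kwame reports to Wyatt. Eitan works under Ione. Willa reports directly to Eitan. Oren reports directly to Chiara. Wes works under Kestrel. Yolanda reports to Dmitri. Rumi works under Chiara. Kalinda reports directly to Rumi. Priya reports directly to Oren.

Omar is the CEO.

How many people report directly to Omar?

6

Omar directly manages Mei, Sam, Trent, Judy, Wyatt, Cora. That is 6 direct reports.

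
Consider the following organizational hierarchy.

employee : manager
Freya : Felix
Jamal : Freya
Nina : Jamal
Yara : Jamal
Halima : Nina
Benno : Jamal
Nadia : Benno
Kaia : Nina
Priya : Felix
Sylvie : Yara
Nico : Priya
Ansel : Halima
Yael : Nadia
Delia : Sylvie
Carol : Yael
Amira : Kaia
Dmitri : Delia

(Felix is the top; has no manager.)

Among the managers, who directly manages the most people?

Direct-report counts: Felix has 2; Priya has 1; Freya has 1; Jamal has 3; Benno has 1; Nadia has 1; Yael has 1; Yara has 1; Sylvie has 1; Delia has 1; Nina has 2; Kaia has 1; Halima has 1. The largest is 3, held by Jamal.

Jamal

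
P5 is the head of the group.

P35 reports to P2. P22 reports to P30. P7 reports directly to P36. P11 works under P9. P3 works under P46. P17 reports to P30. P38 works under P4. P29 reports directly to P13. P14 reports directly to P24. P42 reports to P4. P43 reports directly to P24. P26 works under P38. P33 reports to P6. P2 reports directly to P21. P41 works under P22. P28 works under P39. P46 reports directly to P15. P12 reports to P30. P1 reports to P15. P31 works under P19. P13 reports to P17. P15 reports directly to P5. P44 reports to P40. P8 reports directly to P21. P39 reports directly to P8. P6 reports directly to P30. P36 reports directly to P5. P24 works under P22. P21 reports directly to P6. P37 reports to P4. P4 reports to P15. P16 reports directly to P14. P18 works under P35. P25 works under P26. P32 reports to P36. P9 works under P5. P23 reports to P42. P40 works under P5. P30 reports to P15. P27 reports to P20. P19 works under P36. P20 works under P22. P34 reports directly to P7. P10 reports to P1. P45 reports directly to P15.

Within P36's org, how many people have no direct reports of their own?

3

The people in P36's organization with no one reporting to them are P32, P34, P31. That is 3.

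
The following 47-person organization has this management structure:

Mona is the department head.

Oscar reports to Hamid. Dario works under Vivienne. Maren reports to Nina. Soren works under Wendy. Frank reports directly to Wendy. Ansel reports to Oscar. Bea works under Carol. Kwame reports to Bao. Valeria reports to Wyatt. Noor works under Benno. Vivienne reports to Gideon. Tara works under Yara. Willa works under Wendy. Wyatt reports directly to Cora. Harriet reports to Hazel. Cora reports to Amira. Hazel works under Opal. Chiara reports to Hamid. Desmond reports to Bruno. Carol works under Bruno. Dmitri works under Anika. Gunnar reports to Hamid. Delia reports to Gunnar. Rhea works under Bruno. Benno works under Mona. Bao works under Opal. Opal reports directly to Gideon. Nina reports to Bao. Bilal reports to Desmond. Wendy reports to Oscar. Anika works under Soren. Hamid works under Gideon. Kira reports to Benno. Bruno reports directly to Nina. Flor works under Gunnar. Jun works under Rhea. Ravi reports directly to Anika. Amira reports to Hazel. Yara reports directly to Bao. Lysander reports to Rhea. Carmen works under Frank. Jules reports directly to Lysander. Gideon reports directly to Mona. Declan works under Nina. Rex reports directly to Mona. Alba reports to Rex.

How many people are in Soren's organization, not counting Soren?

3

Soren directly manages Anika. Under Anika: Ravi, Dmitri (2). That's 3 in total.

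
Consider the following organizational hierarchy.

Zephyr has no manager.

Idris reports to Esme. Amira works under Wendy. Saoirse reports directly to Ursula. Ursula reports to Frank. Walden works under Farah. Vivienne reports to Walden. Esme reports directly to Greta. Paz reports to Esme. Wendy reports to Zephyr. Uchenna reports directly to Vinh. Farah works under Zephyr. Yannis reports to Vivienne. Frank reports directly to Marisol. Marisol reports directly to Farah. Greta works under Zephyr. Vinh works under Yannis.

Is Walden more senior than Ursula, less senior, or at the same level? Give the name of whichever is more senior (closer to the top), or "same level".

Walden is 2 levels below Zephyr; Ursula is 4. Walden is higher.

Walden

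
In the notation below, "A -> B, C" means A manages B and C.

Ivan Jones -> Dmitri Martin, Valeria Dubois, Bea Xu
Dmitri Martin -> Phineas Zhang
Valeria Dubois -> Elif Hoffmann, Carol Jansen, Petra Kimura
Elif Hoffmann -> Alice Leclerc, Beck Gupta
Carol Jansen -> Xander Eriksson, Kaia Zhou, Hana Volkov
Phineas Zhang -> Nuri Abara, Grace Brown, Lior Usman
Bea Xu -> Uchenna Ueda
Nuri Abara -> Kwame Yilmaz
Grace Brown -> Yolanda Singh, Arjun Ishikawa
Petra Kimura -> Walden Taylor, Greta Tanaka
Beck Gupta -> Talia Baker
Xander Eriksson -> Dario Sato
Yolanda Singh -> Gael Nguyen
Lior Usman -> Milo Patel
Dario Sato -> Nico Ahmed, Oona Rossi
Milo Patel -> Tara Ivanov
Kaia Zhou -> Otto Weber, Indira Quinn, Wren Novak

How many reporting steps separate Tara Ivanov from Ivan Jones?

5

Chain from Tara Ivanov up to Ivan Jones: Tara Ivanov → Milo Patel → Lior Usman → Phineas Zhang → Dmitri Martin → Ivan Jones. That is 5 steps up, so Tara Ivanov is 5 levels below Ivan Jones.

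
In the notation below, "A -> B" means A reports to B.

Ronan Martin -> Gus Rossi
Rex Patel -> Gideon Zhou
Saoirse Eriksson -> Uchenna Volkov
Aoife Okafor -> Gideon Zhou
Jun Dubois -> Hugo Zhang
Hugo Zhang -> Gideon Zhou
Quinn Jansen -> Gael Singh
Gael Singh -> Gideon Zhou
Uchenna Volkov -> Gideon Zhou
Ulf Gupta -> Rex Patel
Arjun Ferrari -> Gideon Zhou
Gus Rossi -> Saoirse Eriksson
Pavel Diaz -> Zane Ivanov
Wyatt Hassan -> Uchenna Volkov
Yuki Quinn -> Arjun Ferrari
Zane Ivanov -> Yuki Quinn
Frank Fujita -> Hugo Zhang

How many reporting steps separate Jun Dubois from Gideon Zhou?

Chain from Jun Dubois up to Gideon Zhou: Jun Dubois → Hugo Zhang → Gideon Zhou. That is 2 steps up, so Jun Dubois is 2 levels below Gideon Zhou.

2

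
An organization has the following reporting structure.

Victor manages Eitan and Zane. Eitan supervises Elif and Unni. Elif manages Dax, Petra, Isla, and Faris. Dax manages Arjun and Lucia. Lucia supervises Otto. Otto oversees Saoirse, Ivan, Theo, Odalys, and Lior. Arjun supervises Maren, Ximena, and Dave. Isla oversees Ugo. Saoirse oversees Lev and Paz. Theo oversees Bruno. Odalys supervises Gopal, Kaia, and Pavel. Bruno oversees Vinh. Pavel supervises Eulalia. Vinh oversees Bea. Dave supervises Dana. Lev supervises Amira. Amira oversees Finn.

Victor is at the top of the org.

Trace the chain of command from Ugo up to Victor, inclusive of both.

Ugo reports to Isla. Isla reports to Elif. Elif reports to Eitan. Eitan reports to Victor. Victor is at the top.

Ugo -> Isla -> Elif -> Eitan -> Victor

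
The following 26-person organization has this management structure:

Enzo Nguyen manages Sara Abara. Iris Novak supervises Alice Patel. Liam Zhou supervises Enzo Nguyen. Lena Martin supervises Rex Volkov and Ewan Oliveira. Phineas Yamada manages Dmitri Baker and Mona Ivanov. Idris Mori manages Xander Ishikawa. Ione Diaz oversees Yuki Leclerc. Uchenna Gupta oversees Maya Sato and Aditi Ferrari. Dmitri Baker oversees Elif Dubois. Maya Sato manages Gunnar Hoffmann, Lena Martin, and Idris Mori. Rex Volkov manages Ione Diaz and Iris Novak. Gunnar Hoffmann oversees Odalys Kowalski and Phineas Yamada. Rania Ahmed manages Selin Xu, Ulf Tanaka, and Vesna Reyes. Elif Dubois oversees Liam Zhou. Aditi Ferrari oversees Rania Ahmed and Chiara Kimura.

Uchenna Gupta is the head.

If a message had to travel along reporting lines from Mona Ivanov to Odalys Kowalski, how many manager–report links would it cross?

3

Mona Ivanov is 2 levels below Gunnar Hoffmann, and Odalys Kowalski is 1 level below Gunnar Hoffmann (their lowest common manager). The shortest path runs up from Mona Ivanov to Gunnar Hoffmann and back down to Odalys Kowalski: 2 + 1 = 3 links.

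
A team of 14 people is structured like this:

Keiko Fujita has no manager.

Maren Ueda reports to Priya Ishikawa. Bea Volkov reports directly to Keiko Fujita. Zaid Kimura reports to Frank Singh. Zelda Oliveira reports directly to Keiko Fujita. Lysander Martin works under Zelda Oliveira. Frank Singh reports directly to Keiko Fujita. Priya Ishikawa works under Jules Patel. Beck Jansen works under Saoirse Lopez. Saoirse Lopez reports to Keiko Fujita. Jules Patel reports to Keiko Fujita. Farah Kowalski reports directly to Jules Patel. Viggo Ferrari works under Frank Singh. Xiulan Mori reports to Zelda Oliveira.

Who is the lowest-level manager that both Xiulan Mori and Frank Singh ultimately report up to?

Xiulan Mori's chain of managers is Zelda Oliveira, Keiko Fujita. Frank Singh's chain of managers is Keiko Fujita. The first manager that appears in both chains is Keiko Fujita.

Keiko Fujita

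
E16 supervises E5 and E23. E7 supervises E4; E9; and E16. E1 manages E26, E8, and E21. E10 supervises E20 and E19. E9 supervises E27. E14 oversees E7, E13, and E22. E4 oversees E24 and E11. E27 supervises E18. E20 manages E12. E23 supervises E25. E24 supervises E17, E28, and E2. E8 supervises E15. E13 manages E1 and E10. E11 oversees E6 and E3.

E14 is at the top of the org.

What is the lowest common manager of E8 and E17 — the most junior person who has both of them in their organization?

E8's chain of managers is E1, E13, E14. E17's chain of managers is E24, E4, E7, E14. The first manager that appears in both chains is E14.

E14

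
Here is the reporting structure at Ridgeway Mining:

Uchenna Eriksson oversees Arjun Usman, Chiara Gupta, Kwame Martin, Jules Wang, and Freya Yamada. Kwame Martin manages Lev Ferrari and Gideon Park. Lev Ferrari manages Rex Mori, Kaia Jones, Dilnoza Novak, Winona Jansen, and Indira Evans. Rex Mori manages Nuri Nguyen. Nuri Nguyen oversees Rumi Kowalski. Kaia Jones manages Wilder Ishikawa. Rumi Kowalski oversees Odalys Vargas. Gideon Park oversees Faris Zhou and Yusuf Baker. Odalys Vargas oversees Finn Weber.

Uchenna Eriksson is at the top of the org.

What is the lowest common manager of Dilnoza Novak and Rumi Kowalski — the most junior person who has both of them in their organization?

Lev Ferrari

Dilnoza Novak's chain of managers is Lev Ferrari, Kwame Martin, Uchenna Eriksson. Rumi Kowalski's chain of managers is Nuri Nguyen, Rex Mori, Lev Ferrari, Kwame Martin, Uchenna Eriksson. The first manager that appears in both chains is Lev Ferrari.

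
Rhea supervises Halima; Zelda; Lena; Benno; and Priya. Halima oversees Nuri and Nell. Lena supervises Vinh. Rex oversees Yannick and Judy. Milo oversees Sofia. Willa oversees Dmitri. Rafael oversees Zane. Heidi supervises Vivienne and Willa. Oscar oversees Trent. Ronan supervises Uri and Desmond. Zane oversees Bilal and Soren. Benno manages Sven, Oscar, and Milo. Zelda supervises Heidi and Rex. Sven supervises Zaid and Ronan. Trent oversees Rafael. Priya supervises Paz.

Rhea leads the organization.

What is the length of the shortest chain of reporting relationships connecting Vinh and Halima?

3

Vinh is 2 levels below Rhea, and Halima is 1 level below Rhea (their lowest common manager). The shortest path runs up from Vinh to Rhea and back down to Halima: 2 + 1 = 3 links.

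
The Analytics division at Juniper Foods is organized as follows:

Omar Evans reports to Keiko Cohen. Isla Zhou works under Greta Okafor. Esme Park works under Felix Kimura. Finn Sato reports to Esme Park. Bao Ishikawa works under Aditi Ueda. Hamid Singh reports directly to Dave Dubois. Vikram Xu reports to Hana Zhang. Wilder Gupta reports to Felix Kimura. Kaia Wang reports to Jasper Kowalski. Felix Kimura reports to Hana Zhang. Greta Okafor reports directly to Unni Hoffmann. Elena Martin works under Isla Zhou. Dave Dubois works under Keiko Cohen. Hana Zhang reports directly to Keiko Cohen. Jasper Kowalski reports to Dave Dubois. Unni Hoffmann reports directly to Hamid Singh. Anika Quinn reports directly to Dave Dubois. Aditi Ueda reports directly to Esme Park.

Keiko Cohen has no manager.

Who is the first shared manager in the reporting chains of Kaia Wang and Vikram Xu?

Kaia Wang's chain of managers is Jasper Kowalski, Dave Dubois, Keiko Cohen. Vikram Xu's chain of managers is Hana Zhang, Keiko Cohen. The first manager that appears in both chains is Keiko Cohen.

Keiko Cohen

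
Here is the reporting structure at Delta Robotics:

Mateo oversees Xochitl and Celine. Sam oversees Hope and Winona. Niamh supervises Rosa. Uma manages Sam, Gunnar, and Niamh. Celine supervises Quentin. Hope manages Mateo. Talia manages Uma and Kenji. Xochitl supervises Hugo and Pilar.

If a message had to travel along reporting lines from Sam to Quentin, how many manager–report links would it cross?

4

Quentin is in Sam's organization: the chain from Quentin up to Sam is Quentin → Celine → Mateo → Hope → Sam, which is 4 links.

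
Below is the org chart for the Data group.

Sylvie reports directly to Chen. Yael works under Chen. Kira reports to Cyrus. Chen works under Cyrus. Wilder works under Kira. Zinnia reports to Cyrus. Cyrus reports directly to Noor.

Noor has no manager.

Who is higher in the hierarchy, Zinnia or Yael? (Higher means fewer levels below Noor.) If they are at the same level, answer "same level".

Zinnia is 2 levels below Noor; Yael is 3. Zinnia is higher.

Zinnia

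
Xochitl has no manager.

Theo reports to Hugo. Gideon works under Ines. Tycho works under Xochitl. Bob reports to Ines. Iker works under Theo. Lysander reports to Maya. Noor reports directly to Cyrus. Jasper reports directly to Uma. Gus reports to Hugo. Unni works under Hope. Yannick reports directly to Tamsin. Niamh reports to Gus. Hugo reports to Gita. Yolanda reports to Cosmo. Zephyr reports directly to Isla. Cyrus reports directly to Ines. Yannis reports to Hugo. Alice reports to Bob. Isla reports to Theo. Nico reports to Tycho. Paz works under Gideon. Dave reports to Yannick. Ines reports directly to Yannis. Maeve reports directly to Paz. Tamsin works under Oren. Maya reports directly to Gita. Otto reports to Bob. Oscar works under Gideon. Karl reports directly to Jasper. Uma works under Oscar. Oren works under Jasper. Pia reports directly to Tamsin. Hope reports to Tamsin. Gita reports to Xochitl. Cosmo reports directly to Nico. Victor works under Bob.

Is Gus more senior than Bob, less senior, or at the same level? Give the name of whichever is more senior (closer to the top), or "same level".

Gus

Gus is 3 levels below Xochitl; Bob is 5. Gus is higher.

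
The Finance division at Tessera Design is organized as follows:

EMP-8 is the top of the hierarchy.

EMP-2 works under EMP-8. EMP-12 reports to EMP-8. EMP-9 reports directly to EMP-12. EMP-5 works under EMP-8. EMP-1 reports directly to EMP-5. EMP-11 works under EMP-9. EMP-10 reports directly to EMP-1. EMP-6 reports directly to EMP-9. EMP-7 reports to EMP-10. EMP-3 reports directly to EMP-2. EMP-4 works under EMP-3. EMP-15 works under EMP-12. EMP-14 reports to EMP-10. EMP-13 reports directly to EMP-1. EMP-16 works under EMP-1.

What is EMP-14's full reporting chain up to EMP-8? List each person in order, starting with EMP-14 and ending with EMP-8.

EMP-14 reports to EMP-10. EMP-10 reports to EMP-1. EMP-1 reports to EMP-5. EMP-5 reports to EMP-8. EMP-8 is at the top.

EMP-14 -> EMP-10 -> EMP-1 -> EMP-5 -> EMP-8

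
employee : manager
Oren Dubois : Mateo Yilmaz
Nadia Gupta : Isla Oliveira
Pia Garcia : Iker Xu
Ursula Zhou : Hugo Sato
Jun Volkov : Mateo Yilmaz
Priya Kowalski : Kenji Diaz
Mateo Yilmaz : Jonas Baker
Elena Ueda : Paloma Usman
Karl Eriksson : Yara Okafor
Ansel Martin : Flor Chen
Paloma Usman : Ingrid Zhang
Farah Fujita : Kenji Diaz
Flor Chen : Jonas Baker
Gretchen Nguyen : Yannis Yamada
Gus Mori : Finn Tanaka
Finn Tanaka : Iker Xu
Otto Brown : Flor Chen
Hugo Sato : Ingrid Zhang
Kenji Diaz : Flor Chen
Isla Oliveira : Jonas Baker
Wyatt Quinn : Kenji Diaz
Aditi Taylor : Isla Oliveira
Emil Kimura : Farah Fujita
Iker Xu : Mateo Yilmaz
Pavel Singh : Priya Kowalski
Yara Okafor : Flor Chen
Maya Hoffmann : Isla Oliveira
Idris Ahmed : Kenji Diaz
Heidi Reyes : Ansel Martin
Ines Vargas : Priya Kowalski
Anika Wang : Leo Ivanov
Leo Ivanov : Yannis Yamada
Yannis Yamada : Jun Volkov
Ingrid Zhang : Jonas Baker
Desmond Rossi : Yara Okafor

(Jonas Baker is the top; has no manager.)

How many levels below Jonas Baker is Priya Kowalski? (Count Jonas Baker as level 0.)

Chain from Priya Kowalski up to Jonas Baker: Priya Kowalski → Kenji Diaz → Flor Chen → Jonas Baker. That is 3 steps up, so Priya Kowalski is 3 levels below Jonas Baker.

3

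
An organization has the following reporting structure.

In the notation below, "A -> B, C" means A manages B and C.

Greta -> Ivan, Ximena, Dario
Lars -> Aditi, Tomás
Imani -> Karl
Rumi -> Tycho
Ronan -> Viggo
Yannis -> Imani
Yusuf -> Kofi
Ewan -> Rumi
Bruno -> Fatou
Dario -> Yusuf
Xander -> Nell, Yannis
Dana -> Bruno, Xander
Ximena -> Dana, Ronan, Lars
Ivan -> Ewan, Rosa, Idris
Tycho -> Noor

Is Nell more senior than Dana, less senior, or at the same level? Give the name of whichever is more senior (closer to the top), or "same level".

Dana

Nell is 4 levels below Greta; Dana is 2. Dana is higher.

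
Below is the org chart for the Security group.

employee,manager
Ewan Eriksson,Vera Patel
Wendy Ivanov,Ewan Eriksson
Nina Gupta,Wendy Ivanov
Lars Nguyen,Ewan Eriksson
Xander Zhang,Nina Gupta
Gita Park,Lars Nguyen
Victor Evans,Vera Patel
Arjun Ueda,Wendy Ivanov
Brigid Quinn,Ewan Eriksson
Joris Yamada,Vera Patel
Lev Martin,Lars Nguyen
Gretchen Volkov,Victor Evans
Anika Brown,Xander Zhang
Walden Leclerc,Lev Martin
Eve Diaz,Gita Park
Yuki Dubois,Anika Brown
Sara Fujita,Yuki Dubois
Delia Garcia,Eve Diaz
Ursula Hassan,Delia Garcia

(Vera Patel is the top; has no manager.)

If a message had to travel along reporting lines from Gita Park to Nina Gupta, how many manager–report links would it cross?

4

Gita Park is 2 levels below Ewan Eriksson, and Nina Gupta is 2 levels below Ewan Eriksson (their lowest common manager). The shortest path runs up from Gita Park to Ewan Eriksson and back down to Nina Gupta: 2 + 2 = 4 links.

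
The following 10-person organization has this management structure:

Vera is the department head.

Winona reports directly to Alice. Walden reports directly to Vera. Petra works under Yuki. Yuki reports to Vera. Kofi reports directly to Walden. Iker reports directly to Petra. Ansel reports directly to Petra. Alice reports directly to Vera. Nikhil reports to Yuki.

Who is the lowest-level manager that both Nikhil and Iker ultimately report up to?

Yuki

Nikhil's chain of managers is Yuki, Vera. Iker's chain of managers is Petra, Yuki, Vera. The first manager that appears in both chains is Yuki.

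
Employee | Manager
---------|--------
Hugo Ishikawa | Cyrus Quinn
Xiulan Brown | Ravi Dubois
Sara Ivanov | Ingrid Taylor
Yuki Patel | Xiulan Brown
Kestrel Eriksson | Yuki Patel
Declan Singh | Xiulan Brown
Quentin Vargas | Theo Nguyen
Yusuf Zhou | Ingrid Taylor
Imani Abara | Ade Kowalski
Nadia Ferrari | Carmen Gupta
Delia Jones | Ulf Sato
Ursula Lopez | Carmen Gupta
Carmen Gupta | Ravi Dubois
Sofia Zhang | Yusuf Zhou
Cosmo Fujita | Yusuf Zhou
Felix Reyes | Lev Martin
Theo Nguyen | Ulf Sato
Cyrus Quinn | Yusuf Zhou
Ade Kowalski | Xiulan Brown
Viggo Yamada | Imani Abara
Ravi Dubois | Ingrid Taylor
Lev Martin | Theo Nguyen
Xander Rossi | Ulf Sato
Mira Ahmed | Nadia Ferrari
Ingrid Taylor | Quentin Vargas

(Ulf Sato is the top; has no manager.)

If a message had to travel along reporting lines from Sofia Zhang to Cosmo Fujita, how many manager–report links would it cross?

2

Sofia Zhang is 1 level below Yusuf Zhou, and Cosmo Fujita is 1 level below Yusuf Zhou (their lowest common manager). The shortest path runs up from Sofia Zhang to Yusuf Zhou and back down to Cosmo Fujita: 1 + 1 = 2 links.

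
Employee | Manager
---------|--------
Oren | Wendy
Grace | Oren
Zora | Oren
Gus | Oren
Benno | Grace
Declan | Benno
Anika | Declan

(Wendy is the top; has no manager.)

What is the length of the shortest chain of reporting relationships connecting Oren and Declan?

Declan is in Oren's organization: the chain from Declan up to Oren is Declan → Benno → Grace → Oren, which is 3 links.

3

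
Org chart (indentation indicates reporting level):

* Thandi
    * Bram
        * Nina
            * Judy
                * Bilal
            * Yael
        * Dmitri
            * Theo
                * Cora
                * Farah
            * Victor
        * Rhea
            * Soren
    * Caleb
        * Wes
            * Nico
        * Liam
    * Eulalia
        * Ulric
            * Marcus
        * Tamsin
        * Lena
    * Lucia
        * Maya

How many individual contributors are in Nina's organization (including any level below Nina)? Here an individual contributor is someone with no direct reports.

The people in Nina's organization with no one reporting to them are Yael, Bilal. That is 2.

2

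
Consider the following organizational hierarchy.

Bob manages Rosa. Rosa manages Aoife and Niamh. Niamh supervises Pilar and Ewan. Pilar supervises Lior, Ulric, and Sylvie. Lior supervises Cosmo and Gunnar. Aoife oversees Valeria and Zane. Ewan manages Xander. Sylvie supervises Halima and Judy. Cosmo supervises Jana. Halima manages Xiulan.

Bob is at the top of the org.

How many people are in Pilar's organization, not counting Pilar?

Pilar directly manages Lior, Sylvie, Ulric. Under Lior: Gunnar, Cosmo, Jana (3). Under Sylvie: Judy, Halima, Xiulan (3). Ulric has no reports. So Pilar's organization is 3 direct reports plus everyone under them: 4 + 4 + 1 = 9.

9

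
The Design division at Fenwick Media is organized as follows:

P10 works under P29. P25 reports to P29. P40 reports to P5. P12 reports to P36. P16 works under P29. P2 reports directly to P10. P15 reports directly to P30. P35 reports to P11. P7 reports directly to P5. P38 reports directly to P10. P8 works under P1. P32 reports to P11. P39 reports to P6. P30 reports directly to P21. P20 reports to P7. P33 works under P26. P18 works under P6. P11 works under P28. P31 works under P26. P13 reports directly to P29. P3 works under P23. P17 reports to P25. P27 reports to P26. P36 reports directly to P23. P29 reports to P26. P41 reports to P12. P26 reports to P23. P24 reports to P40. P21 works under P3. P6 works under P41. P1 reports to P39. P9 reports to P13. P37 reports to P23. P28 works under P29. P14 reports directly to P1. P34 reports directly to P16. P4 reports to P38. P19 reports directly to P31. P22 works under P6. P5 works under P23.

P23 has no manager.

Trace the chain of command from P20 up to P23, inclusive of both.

P20 -> P7 -> P5 -> P23

P20 reports to P7. P7 reports to P5. P5 reports to P23. P23 is at the top.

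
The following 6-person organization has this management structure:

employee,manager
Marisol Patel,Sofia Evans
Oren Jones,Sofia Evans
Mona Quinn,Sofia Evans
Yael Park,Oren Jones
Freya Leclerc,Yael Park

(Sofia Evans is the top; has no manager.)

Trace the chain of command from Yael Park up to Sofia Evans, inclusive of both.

Yael Park -> Oren Jones -> Sofia Evans

Yael Park reports to Oren Jones. Oren Jones reports to Sofia Evans. Sofia Evans is at the top.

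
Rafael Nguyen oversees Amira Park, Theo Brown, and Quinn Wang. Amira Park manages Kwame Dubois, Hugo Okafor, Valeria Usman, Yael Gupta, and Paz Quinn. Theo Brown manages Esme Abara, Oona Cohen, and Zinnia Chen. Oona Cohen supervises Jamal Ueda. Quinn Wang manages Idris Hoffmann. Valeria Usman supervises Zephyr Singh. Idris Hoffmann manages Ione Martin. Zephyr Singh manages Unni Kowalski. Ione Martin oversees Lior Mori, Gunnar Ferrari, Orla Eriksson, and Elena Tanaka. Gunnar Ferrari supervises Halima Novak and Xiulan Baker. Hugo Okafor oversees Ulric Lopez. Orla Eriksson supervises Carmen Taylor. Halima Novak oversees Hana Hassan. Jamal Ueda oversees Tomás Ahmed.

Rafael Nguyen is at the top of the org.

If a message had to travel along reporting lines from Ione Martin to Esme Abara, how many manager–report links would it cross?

5

Ione Martin is 3 levels below Rafael Nguyen, and Esme Abara is 2 levels below Rafael Nguyen (their lowest common manager). The shortest path runs up from Ione Martin to Rafael Nguyen and back down to Esme Abara: 3 + 2 = 5 links.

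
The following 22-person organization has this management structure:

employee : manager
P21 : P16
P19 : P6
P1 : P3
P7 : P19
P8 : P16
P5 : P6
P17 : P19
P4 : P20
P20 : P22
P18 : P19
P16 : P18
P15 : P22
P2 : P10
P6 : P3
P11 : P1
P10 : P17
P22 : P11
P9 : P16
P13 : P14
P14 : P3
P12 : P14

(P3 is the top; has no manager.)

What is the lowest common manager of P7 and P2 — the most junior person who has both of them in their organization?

P19

P7's chain of managers is P19, P6, P3. P2's chain of managers is P10, P17, P19, P6, P3. The first manager that appears in both chains is P19.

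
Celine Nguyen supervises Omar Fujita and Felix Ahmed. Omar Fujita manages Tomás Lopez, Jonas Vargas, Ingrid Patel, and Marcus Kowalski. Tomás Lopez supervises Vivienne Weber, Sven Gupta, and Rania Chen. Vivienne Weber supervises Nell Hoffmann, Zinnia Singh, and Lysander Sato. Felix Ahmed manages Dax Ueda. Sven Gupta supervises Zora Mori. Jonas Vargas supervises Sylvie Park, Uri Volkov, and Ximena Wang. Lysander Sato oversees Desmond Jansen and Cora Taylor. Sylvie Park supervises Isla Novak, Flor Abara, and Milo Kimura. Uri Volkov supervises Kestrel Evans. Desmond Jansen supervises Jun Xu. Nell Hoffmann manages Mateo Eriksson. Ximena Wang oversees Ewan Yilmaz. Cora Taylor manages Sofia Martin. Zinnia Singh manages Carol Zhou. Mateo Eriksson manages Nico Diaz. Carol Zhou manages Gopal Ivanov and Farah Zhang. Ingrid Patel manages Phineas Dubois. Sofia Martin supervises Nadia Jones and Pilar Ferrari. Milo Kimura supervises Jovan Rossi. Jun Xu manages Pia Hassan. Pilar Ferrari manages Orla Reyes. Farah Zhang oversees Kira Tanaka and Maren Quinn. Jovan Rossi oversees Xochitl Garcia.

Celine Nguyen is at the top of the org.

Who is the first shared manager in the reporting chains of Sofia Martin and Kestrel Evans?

Sofia Martin's chain of managers is Cora Taylor, Lysander Sato, Vivienne Weber, Tomás Lopez, Omar Fujita, Celine Nguyen. Kestrel Evans's chain of managers is Uri Volkov, Jonas Vargas, Omar Fujita, Celine Nguyen. The first manager that appears in both chains is Omar Fujita.

Omar Fujita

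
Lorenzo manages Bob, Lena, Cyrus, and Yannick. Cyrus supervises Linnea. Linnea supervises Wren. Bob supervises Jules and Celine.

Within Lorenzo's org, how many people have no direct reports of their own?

5

The people in Lorenzo's organization with no one reporting to them are Yannick, Wren, Lena, Celine, Jules. That is 5.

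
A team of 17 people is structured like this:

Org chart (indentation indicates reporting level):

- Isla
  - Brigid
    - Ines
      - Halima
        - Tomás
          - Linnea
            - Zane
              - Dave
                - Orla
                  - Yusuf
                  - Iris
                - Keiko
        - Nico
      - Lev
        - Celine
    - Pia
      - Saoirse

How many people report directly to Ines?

Ines directly manages Halima, Lev. That is 2 direct reports.

2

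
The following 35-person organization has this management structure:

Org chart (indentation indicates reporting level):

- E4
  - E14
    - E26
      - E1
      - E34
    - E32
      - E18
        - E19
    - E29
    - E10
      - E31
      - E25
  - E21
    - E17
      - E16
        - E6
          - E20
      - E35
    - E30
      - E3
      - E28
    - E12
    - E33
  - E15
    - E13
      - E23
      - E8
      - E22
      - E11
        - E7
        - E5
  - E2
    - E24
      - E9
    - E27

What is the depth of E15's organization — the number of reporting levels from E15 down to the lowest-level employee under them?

The longest chain under E15 runs E15 → E13 → E11 → E5, which is 3 levels below E15.

3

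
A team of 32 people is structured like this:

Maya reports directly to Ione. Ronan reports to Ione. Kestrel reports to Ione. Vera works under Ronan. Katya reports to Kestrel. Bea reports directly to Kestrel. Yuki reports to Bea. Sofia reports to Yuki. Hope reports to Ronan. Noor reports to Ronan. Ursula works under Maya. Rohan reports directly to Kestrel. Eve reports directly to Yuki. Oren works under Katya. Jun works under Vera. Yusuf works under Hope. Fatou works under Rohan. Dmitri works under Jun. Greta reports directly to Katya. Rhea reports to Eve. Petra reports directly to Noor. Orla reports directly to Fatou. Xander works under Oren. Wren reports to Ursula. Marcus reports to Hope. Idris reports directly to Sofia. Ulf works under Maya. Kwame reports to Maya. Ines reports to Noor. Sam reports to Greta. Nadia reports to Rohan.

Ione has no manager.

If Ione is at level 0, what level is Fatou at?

Chain from Fatou up to Ione: Fatou → Rohan → Kestrel → Ione. That is 3 steps up, so Fatou is 3 levels below Ione.

3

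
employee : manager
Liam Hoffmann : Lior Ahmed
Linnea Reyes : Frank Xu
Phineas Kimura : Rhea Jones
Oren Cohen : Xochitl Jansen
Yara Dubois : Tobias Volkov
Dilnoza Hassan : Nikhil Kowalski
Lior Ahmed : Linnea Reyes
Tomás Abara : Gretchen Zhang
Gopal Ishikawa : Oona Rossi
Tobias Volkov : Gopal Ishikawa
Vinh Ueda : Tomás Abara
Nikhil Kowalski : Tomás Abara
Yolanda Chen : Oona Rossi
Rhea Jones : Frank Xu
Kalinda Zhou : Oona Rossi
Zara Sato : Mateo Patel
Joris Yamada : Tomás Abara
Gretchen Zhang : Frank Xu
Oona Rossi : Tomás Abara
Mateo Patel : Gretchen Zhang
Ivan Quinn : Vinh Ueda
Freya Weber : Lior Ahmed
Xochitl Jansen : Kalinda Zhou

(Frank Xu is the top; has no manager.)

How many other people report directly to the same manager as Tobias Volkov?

Tobias Volkov reports to Gopal Ishikawa, and Gopal Ishikawa has no other direct reports. Tobias Volkov has 0 peers.

0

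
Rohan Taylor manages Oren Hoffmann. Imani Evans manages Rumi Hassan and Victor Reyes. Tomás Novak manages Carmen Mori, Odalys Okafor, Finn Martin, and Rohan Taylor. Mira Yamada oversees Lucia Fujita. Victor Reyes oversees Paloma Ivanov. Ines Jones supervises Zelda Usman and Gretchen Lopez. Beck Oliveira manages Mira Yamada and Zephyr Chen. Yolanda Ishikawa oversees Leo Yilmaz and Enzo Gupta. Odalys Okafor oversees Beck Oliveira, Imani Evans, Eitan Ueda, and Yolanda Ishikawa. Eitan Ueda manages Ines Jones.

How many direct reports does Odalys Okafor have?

4

Odalys Okafor directly manages Beck Oliveira, Imani Evans, Eitan Ueda, Yolanda Ishikawa. That is 4 direct reports.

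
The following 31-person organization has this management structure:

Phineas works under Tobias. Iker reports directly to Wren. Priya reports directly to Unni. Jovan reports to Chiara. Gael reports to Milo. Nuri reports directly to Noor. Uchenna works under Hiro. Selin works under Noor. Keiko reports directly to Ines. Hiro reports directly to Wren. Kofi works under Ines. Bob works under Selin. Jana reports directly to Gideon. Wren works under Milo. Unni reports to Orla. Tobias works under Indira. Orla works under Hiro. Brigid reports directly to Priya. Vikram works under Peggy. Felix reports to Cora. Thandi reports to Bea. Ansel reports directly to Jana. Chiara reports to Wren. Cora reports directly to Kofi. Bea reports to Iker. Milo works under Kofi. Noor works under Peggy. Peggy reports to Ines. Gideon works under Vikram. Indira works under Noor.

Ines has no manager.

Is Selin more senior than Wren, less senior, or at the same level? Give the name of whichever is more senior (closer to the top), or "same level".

same level

Both Selin and Wren are 3 levels below Ines.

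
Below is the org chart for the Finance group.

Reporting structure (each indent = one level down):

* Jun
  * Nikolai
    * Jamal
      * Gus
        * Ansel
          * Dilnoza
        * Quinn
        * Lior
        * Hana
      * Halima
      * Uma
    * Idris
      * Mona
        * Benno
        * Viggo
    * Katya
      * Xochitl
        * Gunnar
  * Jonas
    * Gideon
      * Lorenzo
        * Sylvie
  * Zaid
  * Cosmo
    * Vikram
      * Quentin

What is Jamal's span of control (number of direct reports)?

3

Jamal directly manages Gus, Halima, Uma. That is 3 direct reports.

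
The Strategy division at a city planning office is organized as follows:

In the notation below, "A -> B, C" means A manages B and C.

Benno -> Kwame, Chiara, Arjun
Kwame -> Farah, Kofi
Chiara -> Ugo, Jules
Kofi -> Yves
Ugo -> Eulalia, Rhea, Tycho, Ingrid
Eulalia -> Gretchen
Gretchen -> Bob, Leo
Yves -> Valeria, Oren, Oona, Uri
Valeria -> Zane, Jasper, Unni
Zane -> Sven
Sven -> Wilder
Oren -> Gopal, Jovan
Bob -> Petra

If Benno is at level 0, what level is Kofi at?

2

Chain from Kofi up to Benno: Kofi → Kwame → Benno. That is 2 steps up, so Kofi is 2 levels below Benno.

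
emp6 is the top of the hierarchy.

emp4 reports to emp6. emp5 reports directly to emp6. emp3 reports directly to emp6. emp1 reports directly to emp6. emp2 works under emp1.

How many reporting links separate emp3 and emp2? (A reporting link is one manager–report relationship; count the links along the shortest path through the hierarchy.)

3

emp3 is 1 level below emp6, and emp2 is 2 levels below emp6 (their lowest common manager). The shortest path runs up from emp3 to emp6 and back down to emp2: 1 + 2 = 3 links.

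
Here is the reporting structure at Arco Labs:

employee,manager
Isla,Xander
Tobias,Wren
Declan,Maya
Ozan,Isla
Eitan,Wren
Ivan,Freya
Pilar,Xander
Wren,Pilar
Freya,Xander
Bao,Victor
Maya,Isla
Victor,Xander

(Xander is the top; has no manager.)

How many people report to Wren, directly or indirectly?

Wren directly manages Eitan, Tobias. Eitan has no reports. Tobias has no reports. So Wren's organization is 2 direct reports plus everyone under them: 1 + 1 = 2.

2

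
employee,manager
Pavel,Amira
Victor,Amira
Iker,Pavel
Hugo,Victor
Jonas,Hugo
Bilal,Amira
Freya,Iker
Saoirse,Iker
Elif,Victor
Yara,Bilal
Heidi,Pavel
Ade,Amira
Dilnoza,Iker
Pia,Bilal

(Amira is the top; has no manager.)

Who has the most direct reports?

Direct-report counts: Amira has 4; Bilal has 2; Victor has 2; Hugo has 1; Pavel has 2; Iker has 3. The largest is 4, held by Amira.

Amira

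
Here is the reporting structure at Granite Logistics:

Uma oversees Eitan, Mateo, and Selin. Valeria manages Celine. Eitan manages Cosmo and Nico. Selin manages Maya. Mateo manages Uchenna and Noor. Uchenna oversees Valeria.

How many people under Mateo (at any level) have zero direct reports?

2

The people in Mateo's organization with no one reporting to them are Noor, Celine. That is 2.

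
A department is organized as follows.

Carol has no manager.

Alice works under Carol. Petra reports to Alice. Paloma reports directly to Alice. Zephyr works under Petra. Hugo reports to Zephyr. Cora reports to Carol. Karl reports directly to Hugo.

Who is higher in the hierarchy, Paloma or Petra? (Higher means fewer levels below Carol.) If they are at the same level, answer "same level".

Both Paloma and Petra are 2 levels below Carol.

same level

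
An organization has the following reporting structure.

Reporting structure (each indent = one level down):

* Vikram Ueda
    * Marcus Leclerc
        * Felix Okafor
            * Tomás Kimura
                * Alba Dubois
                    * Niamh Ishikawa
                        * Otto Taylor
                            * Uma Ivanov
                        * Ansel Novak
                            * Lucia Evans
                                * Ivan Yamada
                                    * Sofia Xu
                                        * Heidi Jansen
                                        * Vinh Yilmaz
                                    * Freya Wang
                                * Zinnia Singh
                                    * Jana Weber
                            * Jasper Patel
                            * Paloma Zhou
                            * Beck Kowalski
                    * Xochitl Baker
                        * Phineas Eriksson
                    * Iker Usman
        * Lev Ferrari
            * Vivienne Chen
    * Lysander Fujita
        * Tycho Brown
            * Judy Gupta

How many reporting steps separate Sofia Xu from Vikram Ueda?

9

Chain from Sofia Xu up to Vikram Ueda: Sofia Xu → Ivan Yamada → Lucia Evans → Ansel Novak → Niamh Ishikawa → Alba Dubois → Tomás Kimura → Felix Okafor → Marcus Leclerc → Vikram Ueda. That is 9 steps up, so Sofia Xu is 9 levels below Vikram Ueda.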